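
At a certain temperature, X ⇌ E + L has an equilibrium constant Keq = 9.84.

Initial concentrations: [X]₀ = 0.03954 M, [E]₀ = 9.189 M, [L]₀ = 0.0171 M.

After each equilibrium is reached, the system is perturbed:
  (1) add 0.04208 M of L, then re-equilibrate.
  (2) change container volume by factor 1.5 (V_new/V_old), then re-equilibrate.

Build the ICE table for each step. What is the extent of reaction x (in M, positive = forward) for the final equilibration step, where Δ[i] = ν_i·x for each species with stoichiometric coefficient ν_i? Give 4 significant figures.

x = 0.006512 M

Q₀ = 3.974 vs Keq = 9.84 ⇒ Q<K, forward
Step 1:
                    X           E           L
  I           0.03954       9.189      0.0171
  C          -0.01217     0.01217     0.01217
  E           0.02737       9.201     0.02927
  solve Keq expr → x = 0.01217; check Q = 9.84
Then add 0.04208 M of L.
Step 2:
                    X           E           L
  I           0.02737       9.201     0.07135
  C           0.02028    -0.02028    -0.02028
  E           0.04765       9.181     0.05107
  solve Keq expr → x = -0.02028; check Q = 9.84
Then change container volume by factor 1.5 (V_new/V_old).
Step 3:
                    X           E           L
  I           0.03177       6.121     0.03405
  C         -0.006512    0.006512    0.006512
  E           0.02525       6.127     0.04056
  solve Keq expr → x = 0.006512; check Q = 9.84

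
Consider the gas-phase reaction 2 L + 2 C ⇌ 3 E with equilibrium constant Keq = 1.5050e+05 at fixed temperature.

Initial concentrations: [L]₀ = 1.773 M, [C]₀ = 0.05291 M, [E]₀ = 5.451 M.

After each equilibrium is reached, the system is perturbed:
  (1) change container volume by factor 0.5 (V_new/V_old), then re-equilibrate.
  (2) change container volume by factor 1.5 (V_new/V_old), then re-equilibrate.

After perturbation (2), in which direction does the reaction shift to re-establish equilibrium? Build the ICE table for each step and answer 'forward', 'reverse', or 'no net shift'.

Direction: reverse

Q₀ = 1.8405e+04 vs Keq = 1.5050e+05 ⇒ Q<K, forward
Step 1:
                    L           C           E
  Initial       1.773     0.05291       5.451
  Change     -0.03378    -0.03378     0.05068
  Equil         1.739     0.01913       5.502
  solve Keq expr → x = 0.01689; check Q = 1.5050e+05
Then change container volume by factor 0.5 (V_new/V_old).
Step 2:
                    L           C           E
  Initial       3.478     0.03825          11
  Change     -0.01106    -0.01106     0.01658
  Equil         3.467      0.0272       11.02
  solve Keq expr → x = 0.005528; check Q = 1.5050e+05
Then change container volume by factor 1.5 (V_new/V_old).
Step 3:
                    L           C           E
  Initial       2.312     0.01813       7.347
  Change     0.004009    0.004009   -0.006014
  Equil         2.316     0.02214       7.341
  solve Keq expr → x = -0.002005; check Q = 1.5050e+05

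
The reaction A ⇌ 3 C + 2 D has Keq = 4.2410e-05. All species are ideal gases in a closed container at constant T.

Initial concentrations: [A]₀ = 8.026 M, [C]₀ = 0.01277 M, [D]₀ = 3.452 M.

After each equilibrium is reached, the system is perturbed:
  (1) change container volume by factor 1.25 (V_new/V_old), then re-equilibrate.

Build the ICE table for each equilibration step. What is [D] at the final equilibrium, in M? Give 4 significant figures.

Q₀ = 3.0918e-06 vs Keq = 4.2410e-05 ⇒ Q<K, forward
Step 1:
                  A         C         D
  init        8.026   0.01277     3.452
  Δ       -0.005907   0.01772   0.01181
  eq           8.02   0.03049     3.464
  solve Keq expr → x = 0.005907; check Q = 4.2410e-05
Then change container volume by factor 1.25 (V_new/V_old).
Step 2:
                  A         C         D
  init        6.416   0.02439     2.771
  Δ       -0.002801  0.008404  0.005603
  eq          6.413    0.0328     2.777
  solve Keq expr → x = 0.002801; check Q = 4.2410e-05

[D]_eq = 2.777 M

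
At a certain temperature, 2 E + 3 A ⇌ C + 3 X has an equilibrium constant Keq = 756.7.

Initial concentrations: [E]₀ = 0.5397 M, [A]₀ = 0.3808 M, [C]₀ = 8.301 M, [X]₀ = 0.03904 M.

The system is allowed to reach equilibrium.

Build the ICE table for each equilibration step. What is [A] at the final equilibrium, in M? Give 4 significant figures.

[A]_eq = 0.1267 M

Q₀ = 0.03071 vs Keq = 756.7 ⇒ Q<K, forward
Step 1:
                   E          A          C          X
  Initial     0.5397     0.3808      8.301    0.03904
  Change     -0.1694    -0.2541    0.08469     0.2541
  Equil       0.3703     0.1267      8.386     0.2931
  solve Keq expr → x = 0.08469; check Q = 756.7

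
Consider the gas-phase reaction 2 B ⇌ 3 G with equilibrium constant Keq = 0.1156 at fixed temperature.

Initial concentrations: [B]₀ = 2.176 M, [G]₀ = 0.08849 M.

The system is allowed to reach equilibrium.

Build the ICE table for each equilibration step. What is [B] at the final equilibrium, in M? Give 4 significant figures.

[B]_eq = 1.761 M

Q₀ = 1.4634e-04 vs Keq = 0.1156 ⇒ Q<K, forward
Step 1:
                   B          G
  I            2.176    0.08849
  C          -0.4147      0.622
  E            1.761     0.7105
  solve Keq expr → x = 0.2073; check Q = 0.1156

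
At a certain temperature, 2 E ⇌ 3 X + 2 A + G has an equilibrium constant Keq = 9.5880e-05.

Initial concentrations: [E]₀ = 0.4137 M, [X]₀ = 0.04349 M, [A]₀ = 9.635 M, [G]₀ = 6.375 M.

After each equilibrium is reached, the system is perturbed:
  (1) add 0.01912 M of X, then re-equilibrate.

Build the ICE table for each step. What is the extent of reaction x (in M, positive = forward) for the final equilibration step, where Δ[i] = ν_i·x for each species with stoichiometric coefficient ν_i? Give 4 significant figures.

Q₀ = 0.2844 vs Keq = 9.5880e-05 ⇒ Q>K, reverse
Step 1:
                   E          X          A          G
  Initial     0.4137    0.04349      9.635      6.375
  Change     0.02688   -0.04033   -0.02688   -0.01344
  Equil       0.4406   0.003165      9.608      6.362
  solve Keq expr → x = -0.01344; check Q = 9.5880e-05
Then add 0.01912 M of X.
Step 2:
                   E          X          A          G
  Initial     0.4406    0.02228      9.608      6.362
  Change      0.0127   -0.01906    -0.0127  -0.006352
  Equil       0.4533   0.003229      9.595      6.355
  solve Keq expr → x = -0.006352; check Q = 9.5880e-05

x = -0.006352 M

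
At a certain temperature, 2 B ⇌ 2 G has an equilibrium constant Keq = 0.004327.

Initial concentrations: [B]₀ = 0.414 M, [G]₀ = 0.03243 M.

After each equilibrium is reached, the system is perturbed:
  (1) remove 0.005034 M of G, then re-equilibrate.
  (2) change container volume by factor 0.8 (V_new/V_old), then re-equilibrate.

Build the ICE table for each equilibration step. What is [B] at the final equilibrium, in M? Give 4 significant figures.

Q₀ = 0.006136 vs Keq = 0.004327 ⇒ Q>K, reverse
Step 1:
                    B           G
  Initial       0.414     0.03243
  Change     0.004876   -0.004876
  Equil        0.4189     0.02755
  solve Keq expr → x = -0.002438; check Q = 0.004327
Then remove 0.005034 M of G.
Step 2:
                    B           G
  Initial      0.4189     0.02252
  Change    -0.004723    0.004723
  Equil        0.4142     0.02724
  solve Keq expr → x = 0.002362; check Q = 0.004327
Then change container volume by factor 0.8 (V_new/V_old).
Step 3:
                    B           G
  Initial      0.5177     0.03405
  Change            0           0
  Equil        0.5177     0.03405
  solve Keq expr → x = 0; check Q = 0.004327

[B]_eq = 0.5177 M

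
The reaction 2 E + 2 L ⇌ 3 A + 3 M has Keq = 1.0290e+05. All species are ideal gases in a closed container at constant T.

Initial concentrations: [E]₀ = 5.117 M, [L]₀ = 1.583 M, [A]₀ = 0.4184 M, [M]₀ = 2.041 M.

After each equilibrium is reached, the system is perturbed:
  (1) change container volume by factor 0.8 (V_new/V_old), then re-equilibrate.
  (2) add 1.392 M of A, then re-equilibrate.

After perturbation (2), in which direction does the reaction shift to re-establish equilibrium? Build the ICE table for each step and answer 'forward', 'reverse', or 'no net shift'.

Direction: reverse

Q₀ = 0.009491 vs Keq = 1.0290e+05 ⇒ Q<K, forward
Step 1:
                  E         L         A         M
  Initial     5.117     1.583    0.4184     2.041
  Change     -1.547    -1.547      2.32      2.32
  Equil        3.57   0.03605     2.739     4.361
  solve Keq expr → x = 0.7735; check Q = 1.0290e+05
Then change container volume by factor 0.8 (V_new/V_old).
Step 2:
                  E         L         A         M
  Initial     4.463   0.04506     3.424     5.452
  Change     0.0105    0.0105  -0.01576  -0.01576
  Equil       4.473   0.05557     3.408     5.436
  solve Keq expr → x = -0.005252; check Q = 1.0290e+05
Then add 1.392 M of A.
Step 3:
                  E         L         A         M
  Initial     4.473   0.05557       4.8     5.436
  Change    0.03389   0.03389  -0.05083  -0.05083
  Equil       4.507   0.08946     4.749     5.385
  solve Keq expr → x = -0.01694; check Q = 1.0290e+05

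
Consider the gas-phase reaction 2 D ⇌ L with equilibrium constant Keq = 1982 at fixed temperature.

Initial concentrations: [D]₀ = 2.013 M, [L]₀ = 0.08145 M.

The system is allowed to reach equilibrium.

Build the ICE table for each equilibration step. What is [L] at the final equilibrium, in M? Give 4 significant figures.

[L]_eq = 1.076 M

Q₀ = 0.0201 vs Keq = 1982 ⇒ Q<K, forward
Step 1:
                    D           L
  init          2.013     0.08145
  Δ             -1.99      0.9948
  eq           0.0233       1.076
  solve Keq expr → x = 0.9948; check Q = 1982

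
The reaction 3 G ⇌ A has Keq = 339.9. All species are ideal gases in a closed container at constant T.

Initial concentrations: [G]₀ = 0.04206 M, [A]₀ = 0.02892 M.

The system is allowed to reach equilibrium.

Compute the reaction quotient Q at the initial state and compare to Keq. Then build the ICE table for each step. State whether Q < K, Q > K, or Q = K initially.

Q₀ = 388.7; Q > K (proceeds reverse)

Q₀ = 388.7 vs Keq = 339.9 ⇒ Q>K, reverse
Step 1:
                  G         A
  Initial   0.04206   0.02892
  Change   0.001643 -5.4776e-04
  Equil      0.0437   0.02837
  solve Keq expr → x = -5.4776e-04; check Q = 339.9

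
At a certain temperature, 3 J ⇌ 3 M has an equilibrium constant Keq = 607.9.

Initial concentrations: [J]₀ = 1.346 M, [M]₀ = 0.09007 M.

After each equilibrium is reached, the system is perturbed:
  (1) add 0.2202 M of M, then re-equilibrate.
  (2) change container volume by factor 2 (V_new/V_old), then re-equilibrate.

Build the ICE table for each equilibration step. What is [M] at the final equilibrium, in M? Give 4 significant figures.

Q₀ = 2.9964e-04 vs Keq = 607.9 ⇒ Q<K, forward
Step 1:
                   J          M
  init         1.346    0.09007
  Δ           -1.194      1.194
  eq          0.1516      1.284
  solve Keq expr → x = 0.3981; check Q = 607.9
Then add 0.2202 M of M.
Step 2:
                   J          M
  init        0.1516      1.505
  Δ          0.02325   -0.02325
  eq          0.1749      1.481
  solve Keq expr → x = -0.00775; check Q = 607.9
Then change container volume by factor 2 (V_new/V_old).
Step 3:
                   J          M
  init       0.08744     0.7407
  Δ                0          0
  eq         0.08744     0.7407
  solve Keq expr → x = 0; check Q = 607.9

[M]_eq = 0.7407 M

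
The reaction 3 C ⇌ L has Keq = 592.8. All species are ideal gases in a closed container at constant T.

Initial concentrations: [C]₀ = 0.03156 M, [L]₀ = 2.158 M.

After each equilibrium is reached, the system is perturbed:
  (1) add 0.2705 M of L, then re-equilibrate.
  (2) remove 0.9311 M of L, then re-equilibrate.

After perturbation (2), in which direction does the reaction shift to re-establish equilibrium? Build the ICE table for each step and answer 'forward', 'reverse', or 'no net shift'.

Direction: forward

Q₀ = 6.8650e+04 vs Keq = 592.8 ⇒ Q>K, reverse
Step 1:
                    C           L
  I           0.03156       2.158
  C            0.1213    -0.04044
  E            0.1529       2.118
  solve Keq expr → x = -0.04044; check Q = 592.8
Then add 0.2705 M of L.
Step 2:
                    C           L
  I            0.1529       2.388
  C          0.006204   -0.002068
  E            0.1591       2.386
  solve Keq expr → x = -0.002068; check Q = 592.8
Then remove 0.9311 M of L.
Step 3:
                    C           L
  I            0.1591       1.455
  C          -0.02394    0.007978
  E            0.1351       1.463
  solve Keq expr → x = 0.007978; check Q = 592.8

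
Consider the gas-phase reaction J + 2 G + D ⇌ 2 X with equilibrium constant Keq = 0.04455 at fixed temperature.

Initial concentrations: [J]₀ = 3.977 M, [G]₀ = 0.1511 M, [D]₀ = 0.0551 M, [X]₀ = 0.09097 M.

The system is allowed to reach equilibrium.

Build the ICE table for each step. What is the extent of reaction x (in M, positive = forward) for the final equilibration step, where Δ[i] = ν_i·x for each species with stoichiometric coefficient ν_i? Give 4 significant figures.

Q₀ = 1.654 vs Keq = 0.04455 ⇒ Q>K, reverse
Step 1:
                  J         G         D         X
  I           3.977    0.1511    0.0551   0.09097
  C         0.03206   0.06412   0.03206  -0.06412
  E           4.009    0.2152   0.08716   0.02685
  solve Keq expr → x = -0.03206; check Q = 0.04455

x = -0.03206 M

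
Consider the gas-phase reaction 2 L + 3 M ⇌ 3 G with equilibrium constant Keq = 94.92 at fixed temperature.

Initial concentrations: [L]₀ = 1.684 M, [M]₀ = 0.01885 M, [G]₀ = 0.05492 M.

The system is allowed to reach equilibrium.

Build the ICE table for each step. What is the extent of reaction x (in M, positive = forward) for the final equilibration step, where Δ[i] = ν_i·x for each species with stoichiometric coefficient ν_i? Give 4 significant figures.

Q₀ = 8.721 vs Keq = 94.92 ⇒ Q<K, forward
Step 1:
                  L         M         G
  I           1.684   0.01885   0.05492
  C       -0.005958 -0.008937  0.008937
  E           1.678  0.009913   0.06386
  solve Keq expr → x = 0.002979; check Q = 94.92

x = 0.002979 M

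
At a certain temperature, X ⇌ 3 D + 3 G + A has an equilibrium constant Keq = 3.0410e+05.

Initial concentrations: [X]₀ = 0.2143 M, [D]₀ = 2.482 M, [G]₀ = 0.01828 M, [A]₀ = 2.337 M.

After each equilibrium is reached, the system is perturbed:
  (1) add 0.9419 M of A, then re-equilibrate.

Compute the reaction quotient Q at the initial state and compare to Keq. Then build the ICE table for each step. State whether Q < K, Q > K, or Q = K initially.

Q₀ = 0.001019 vs Keq = 3.0410e+05 ⇒ Q<K, forward
Step 1:
                    X           D           G           A
  init         0.2143       2.482     0.01828       2.337
  Δ           -0.2142      0.6427      0.6427      0.2142
  eq       7.3904e-05       3.125       0.661       2.551
  solve Keq expr → x = 0.2142; check Q = 3.0410e+05
Then add 0.9419 M of A.
Step 2:
                    X           D           G           A
  init     7.3904e-05       3.125       0.661       3.493
  Δ        2.7239e-05 -8.1717e-05 -8.1717e-05 -2.7239e-05
  eq       1.0114e-04       3.125      0.6609       3.493
  solve Keq expr → x = -2.7239e-05; check Q = 3.0410e+05

Q₀ = 0.001019; Q < K (proceeds forward)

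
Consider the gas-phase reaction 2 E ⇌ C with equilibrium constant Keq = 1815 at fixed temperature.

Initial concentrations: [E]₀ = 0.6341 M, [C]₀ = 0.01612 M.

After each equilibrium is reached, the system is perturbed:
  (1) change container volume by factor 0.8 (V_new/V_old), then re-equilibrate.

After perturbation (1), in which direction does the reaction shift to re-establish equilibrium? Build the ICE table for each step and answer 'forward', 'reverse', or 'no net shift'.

Direction: forward

Q₀ = 0.04009 vs Keq = 1815 ⇒ Q<K, forward
Step 1:
                  E         C
  init       0.6341   0.01612
  Δ         -0.6207    0.3103
  eq        0.01341    0.3265
  solve Keq expr → x = 0.3103; check Q = 1815
Then change container volume by factor 0.8 (V_new/V_old).
Step 2:
                  E         C
  init      0.01676    0.4081
  Δ       -0.001754 8.7688e-04
  eq        0.01501     0.409
  solve Keq expr → x = 8.7688e-04; check Q = 1815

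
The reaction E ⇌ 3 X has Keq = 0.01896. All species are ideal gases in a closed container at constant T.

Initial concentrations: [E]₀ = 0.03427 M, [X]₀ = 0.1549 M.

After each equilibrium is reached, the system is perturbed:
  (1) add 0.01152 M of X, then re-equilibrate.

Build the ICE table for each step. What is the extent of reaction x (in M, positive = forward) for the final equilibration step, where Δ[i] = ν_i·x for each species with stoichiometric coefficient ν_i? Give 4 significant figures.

x = -0.003182 M

Q₀ = 0.1085 vs Keq = 0.01896 ⇒ Q>K, reverse
Step 1:
                  E         X
  Initial   0.03427    0.1549
  Change    0.01833  -0.05499
  Equil      0.0526   0.09991
  solve Keq expr → x = -0.01833; check Q = 0.01896
Then add 0.01152 M of X.
Step 2:
                  E         X
  Initial    0.0526    0.1114
  Change   0.003182 -0.009545
  Equil     0.05578    0.1019
  solve Keq expr → x = -0.003182; check Q = 0.01896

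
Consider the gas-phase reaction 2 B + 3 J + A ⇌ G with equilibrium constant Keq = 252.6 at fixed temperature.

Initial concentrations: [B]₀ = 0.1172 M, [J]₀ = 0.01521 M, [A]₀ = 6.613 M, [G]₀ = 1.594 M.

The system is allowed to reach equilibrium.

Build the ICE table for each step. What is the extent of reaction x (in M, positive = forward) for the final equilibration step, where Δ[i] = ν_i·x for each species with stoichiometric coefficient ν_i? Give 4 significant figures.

x = -0.07322 M

Q₀ = 4.9871e+06 vs Keq = 252.6 ⇒ Q>K, reverse
Step 1:
                    B           J           A           G
  I            0.1172     0.01521       6.613       1.594
  C            0.1464      0.2197     0.07322    -0.07322
  E            0.2636      0.2349       6.686       1.521
  solve Keq expr → x = -0.07322; check Q = 252.6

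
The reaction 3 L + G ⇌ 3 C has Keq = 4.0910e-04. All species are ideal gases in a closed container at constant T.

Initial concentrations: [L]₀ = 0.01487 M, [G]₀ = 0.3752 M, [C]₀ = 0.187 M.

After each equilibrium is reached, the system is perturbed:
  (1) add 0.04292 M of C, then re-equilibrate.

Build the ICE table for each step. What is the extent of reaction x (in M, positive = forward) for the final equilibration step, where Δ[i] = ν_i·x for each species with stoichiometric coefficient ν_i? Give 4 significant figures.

x = -0.0135 M

Q₀ = 5301 vs Keq = 4.0910e-04 ⇒ Q>K, reverse
Step 1:
                   L          G          C
  init       0.01487     0.3752      0.187
  Δ           0.1763    0.05875    -0.1763
  eq          0.1911      0.434    0.01074
  solve Keq expr → x = -0.05875; check Q = 4.0910e-04
Then add 0.04292 M of C.
Step 2:
                   L          G          C
  init        0.1911      0.434    0.05366
  Δ          0.04051     0.0135   -0.04051
  eq          0.2316     0.4475    0.01315
  solve Keq expr → x = -0.0135; check Q = 4.0910e-04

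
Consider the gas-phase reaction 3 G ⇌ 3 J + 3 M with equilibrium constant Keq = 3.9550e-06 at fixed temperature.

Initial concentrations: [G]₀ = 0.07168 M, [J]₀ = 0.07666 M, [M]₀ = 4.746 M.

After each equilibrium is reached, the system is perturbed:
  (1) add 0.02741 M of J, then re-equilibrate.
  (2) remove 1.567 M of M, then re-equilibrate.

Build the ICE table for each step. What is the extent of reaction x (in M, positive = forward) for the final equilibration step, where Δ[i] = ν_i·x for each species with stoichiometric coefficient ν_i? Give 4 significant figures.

Q₀ = 130.8 vs Keq = 3.9550e-06 ⇒ Q>K, reverse
Step 1:
                   G          J          M
  init       0.07168    0.07666      4.746
  Δ          0.07616   -0.07616   -0.07616
  eq          0.1478 5.0065e-04       4.67
  solve Keq expr → x = -0.02539; check Q = 3.9550e-06
Then add 0.02741 M of J.
Step 2:
                   G          J          M
  init        0.1478    0.02791       4.67
  Δ          0.02731   -0.02731   -0.02731
  eq          0.1752 5.9664e-04      4.643
  solve Keq expr → x = -0.009105; check Q = 3.9550e-06
Then remove 1.567 M of M.
Step 3:
                   G          J          M
  init        0.1752 5.9664e-04      3.076
  Δ       -3.0235e-04 3.0235e-04 3.0235e-04
  eq          0.1749 8.9899e-04      3.076
  solve Keq expr → x = 1.0078e-04; check Q = 3.9550e-06

x = 1.0078e-04 M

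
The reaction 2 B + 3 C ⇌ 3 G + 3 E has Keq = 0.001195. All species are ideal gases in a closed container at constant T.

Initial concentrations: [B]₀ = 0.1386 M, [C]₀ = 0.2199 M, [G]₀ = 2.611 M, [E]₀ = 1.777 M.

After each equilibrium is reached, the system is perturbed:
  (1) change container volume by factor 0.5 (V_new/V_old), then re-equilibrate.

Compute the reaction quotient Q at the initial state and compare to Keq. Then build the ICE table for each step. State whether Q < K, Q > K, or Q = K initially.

Q₀ = 4.8897e+05 vs Keq = 0.001195 ⇒ Q>K, reverse
Step 1:
                   B          C          G          E
  Initial     0.1386     0.2199      2.611      1.777
  Change       1.048      1.572     -1.572     -1.572
  Equil        1.187      1.792      1.039     0.2051
  solve Keq expr → x = -0.524; check Q = 0.001195
Then change container volume by factor 0.5 (V_new/V_old).
Step 2:
                   B          C          G          E
  Initial      2.373      3.584      2.078     0.4102
  Change     0.04276    0.06414   -0.06414   -0.06414
  Equil        2.416      3.648      2.014      0.346
  solve Keq expr → x = -0.02138; check Q = 0.001195

Q₀ = 4.8897e+05; Q > K (proceeds reverse)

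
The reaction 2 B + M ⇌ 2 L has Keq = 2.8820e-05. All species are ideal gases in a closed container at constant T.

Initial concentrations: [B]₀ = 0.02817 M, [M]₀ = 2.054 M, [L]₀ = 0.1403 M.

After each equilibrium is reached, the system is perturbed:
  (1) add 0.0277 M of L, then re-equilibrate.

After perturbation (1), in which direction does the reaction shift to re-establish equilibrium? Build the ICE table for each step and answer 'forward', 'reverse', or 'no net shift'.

Direction: reverse

Q₀ = 12.08 vs Keq = 2.8820e-05 ⇒ Q>K, reverse
Step 1:
                  B         M         L
  Initial   0.02817     2.054    0.1403
  Change      0.139    0.0695    -0.139
  Equil      0.1672     2.123  0.001308
  solve Keq expr → x = -0.0695; check Q = 2.8820e-05
Then add 0.0277 M of L.
Step 2:
                  B         M         L
  Initial    0.1672     2.123   0.02901
  Change    0.02748   0.01374  -0.02748
  Equil      0.1946     2.137  0.001528
  solve Keq expr → x = -0.01374; check Q = 2.8820e-05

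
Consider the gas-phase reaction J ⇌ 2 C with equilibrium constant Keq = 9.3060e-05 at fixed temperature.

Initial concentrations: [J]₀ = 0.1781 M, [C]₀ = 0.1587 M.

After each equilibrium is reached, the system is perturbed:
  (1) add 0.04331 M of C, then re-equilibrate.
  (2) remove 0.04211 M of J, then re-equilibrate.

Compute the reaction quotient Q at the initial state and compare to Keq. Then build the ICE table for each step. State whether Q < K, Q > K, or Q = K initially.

Q₀ = 0.1414 vs Keq = 9.3060e-05 ⇒ Q>K, reverse
Step 1:
                    J           C
  I            0.1781      0.1587
  C           0.07691     -0.1538
  E             0.255    0.004872
  solve Keq expr → x = -0.07691; check Q = 9.3060e-05
Then add 0.04331 M of C.
Step 2:
                    J           C
  I             0.255     0.04818
  C           0.02155    -0.04311
  E            0.2766    0.005073
  solve Keq expr → x = -0.02155; check Q = 9.3060e-05
Then remove 0.04211 M of J.
Step 3:
                    J           C
  I            0.2345    0.005073
  C        2.0008e-04 -4.0017e-04
  E            0.2347    0.004673
  solve Keq expr → x = -2.0008e-04; check Q = 9.3060e-05

Q₀ = 0.1414; Q > K (proceeds reverse)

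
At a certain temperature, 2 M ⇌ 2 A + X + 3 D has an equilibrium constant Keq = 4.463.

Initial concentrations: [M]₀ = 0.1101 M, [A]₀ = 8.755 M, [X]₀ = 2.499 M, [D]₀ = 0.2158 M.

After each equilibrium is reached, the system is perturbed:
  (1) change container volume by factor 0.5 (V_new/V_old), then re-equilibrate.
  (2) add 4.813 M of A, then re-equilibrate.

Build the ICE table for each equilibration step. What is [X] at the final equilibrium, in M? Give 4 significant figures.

Q₀ = 158.8 vs Keq = 4.463 ⇒ Q>K, reverse
Step 1:
                  M         A         X         D
  init       0.1101     8.755     2.499    0.2158
  Δ         0.08015  -0.08015  -0.04008   -0.1202
  eq         0.1903     8.675     2.459   0.09557
  solve Keq expr → x = -0.04008; check Q = 4.463
Then change container volume by factor 0.5 (V_new/V_old).
Step 2:
                  M         A         X         D
  init       0.3805     17.35     4.918    0.1911
  Δ          0.0705   -0.0705  -0.03525   -0.1058
  eq          0.451     17.28     4.883   0.08539
  solve Keq expr → x = -0.03525; check Q = 4.463
Then add 4.813 M of A.
Step 3:
                  M         A         X         D
  init        0.451     22.09     4.883   0.08539
  Δ        0.008007 -0.008007 -0.004003  -0.01201
  eq          0.459     22.08     4.879   0.07338
  solve Keq expr → x = -0.004003; check Q = 4.463

[X]_eq = 4.879 M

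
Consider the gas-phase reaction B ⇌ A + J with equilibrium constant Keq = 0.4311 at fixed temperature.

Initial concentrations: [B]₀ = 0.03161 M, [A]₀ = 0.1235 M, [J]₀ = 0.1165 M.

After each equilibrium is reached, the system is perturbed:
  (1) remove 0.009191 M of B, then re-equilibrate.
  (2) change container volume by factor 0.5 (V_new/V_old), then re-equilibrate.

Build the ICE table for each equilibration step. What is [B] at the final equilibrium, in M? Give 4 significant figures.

Q₀ = 0.4552 vs Keq = 0.4311 ⇒ Q>K, reverse
Step 1:
                    B           A           J
  init        0.03161      0.1235      0.1165
  Δ          0.001135   -0.001135   -0.001135
  eq          0.03275      0.1224      0.1154
  solve Keq expr → x = -0.001135; check Q = 0.4311
Then remove 0.009191 M of B.
Step 2:
                    B           A           J
  init        0.02355      0.1224      0.1154
  Δ          0.005978   -0.005978   -0.005978
  eq          0.02953      0.1164      0.1094
  solve Keq expr → x = -0.005978; check Q = 0.4311
Then change container volume by factor 0.5 (V_new/V_old).
Step 3:
                    B           A           J
  init        0.05906      0.2328      0.2188
  Δ           0.02986    -0.02986    -0.02986
  eq          0.08892      0.2029      0.1889
  solve Keq expr → x = -0.02986; check Q = 0.4311

[B]_eq = 0.08892 M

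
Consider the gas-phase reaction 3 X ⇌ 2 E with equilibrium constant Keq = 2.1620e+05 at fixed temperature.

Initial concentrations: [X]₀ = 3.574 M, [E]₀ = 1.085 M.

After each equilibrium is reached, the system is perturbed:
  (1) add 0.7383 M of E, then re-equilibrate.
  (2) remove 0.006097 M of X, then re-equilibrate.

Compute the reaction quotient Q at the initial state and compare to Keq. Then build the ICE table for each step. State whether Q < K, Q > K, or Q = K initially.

Q₀ = 0.02579 vs Keq = 2.1620e+05 ⇒ Q<K, forward
Step 1:
                    X           E
  Initial       3.574       1.085
  Change       -3.536       2.357
  Equil       0.03799       3.442
  solve Keq expr → x = 1.179; check Q = 2.1620e+05
Then add 0.7383 M of E.
Step 2:
                    X           E
  Initial     0.03799       4.181
  Change      0.00523   -0.003486
  Equil       0.04322       4.177
  solve Keq expr → x = -0.001743; check Q = 2.1620e+05
Then remove 0.006097 M of X.
Step 3:
                    X           E
  Initial     0.03712       4.177
  Change     0.006069   -0.004046
  Equil       0.04319       4.173
  solve Keq expr → x = -0.002023; check Q = 2.1620e+05

Q₀ = 0.02579; Q < K (proceeds forward)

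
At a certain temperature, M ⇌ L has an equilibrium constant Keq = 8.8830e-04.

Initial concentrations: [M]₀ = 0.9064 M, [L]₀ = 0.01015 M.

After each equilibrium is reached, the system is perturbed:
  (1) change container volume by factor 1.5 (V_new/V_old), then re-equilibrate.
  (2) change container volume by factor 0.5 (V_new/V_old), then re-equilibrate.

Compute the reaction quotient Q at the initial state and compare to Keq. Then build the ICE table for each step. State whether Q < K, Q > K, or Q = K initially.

Q₀ = 0.0112 vs Keq = 8.8830e-04 ⇒ Q>K, reverse
Step 1:
                   M          L
  I           0.9064    0.01015
  C         0.009337  -0.009337
  E           0.9157 8.1345e-04
  solve Keq expr → x = -0.009337; check Q = 8.8830e-04
Then change container volume by factor 1.5 (V_new/V_old).
Step 2:
                   M          L
  I           0.6105 5.4230e-04
  C                0          0
  E           0.6105 5.4230e-04
  solve Keq expr → x = 0; check Q = 8.8830e-04
Then change container volume by factor 0.5 (V_new/V_old).
Step 3:
                   M          L
  I            1.221   0.001085
  C                0          0
  E            1.221   0.001085
  solve Keq expr → x = 0; check Q = 8.8830e-04

Q₀ = 0.0112; Q > K (proceeds reverse)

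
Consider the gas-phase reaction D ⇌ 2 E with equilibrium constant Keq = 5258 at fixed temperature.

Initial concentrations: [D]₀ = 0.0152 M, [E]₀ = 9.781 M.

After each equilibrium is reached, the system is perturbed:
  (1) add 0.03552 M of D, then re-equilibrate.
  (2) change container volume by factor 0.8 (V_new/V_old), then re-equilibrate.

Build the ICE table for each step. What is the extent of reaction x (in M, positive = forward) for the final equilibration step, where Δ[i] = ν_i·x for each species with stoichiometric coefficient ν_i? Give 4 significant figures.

x = -0.005708 M

Q₀ = 6294 vs Keq = 5258 ⇒ Q>K, reverse
Step 1:
                  D         E
  init       0.0152     9.781
  Δ        0.002973 -0.005945
  eq        0.01817     9.775
  solve Keq expr → x = -0.002973; check Q = 5258
Then add 0.03552 M of D.
Step 2:
                  D         E
  init      0.05369     9.775
  Δ        -0.03526   0.07051
  eq        0.01844     9.846
  solve Keq expr → x = 0.03526; check Q = 5258
Then change container volume by factor 0.8 (V_new/V_old).
Step 3:
                  D         E
  init      0.02304     12.31
  Δ        0.005708  -0.01142
  eq        0.02875      12.3
  solve Keq expr → x = -0.005708; check Q = 5258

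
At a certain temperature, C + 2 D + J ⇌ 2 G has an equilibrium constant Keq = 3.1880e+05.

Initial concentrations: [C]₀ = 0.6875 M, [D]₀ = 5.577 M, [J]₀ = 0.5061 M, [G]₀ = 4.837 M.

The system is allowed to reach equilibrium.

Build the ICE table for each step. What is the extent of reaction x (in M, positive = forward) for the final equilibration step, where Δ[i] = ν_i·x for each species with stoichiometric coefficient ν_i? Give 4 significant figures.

Q₀ = 2.162 vs Keq = 3.1880e+05 ⇒ Q<K, forward
Step 1:
                    C           D           J           G
  init         0.6875       5.577      0.5061       4.837
  Δ           -0.5061      -1.012     -0.5061       1.012
  eq           0.1814       4.565  2.8386e-05       5.849
  solve Keq expr → x = 0.5061; check Q = 3.1880e+05

x = 0.5061 M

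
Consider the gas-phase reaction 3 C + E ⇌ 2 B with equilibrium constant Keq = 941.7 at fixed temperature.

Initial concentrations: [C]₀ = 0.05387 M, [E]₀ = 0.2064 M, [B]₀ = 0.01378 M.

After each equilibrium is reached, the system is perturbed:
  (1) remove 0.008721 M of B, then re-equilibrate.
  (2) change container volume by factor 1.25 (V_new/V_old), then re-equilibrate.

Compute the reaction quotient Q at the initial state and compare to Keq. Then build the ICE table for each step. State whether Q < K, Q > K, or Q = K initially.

Q₀ = 5.885; Q < K (proceeds forward)

Q₀ = 5.885 vs Keq = 941.7 ⇒ Q<K, forward
Step 1:
                    C           E           B
  init        0.05387      0.2064     0.01378
  Δ          -0.03443    -0.01148     0.02295
  eq          0.01944      0.1949     0.03673
  solve Keq expr → x = 0.01148; check Q = 941.7
Then remove 0.008721 M of B.
Step 2:
                    C           E           B
  init        0.01944      0.1949     0.02801
  Δ         -0.002542 -8.4723e-04    0.001694
  eq           0.0169      0.1941      0.0297
  solve Keq expr → x = 8.4723e-04; check Q = 941.7
Then change container volume by factor 1.25 (V_new/V_old).
Step 3:
                    C           E           B
  init        0.01352      0.1553     0.02376
  Δ           0.00166  5.5327e-04   -0.001107
  eq          0.01518      0.1558     0.02266
  solve Keq expr → x = -5.5327e-04; check Q = 941.7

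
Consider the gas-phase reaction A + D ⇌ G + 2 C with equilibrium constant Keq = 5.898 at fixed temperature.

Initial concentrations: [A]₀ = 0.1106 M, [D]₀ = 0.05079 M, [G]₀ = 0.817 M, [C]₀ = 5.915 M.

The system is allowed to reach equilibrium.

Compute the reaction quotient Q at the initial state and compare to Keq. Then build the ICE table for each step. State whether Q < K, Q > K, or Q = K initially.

Q₀ = 5089; Q > K (proceeds reverse)

Q₀ = 5089 vs Keq = 5.898 ⇒ Q>K, reverse
Step 1:
                    A           D           G           C
  I            0.1106     0.05079       0.817       5.915
  C            0.6626      0.6626     -0.6626      -1.325
  E            0.7732      0.7134      0.1544        4.59
  solve Keq expr → x = -0.6626; check Q = 5.898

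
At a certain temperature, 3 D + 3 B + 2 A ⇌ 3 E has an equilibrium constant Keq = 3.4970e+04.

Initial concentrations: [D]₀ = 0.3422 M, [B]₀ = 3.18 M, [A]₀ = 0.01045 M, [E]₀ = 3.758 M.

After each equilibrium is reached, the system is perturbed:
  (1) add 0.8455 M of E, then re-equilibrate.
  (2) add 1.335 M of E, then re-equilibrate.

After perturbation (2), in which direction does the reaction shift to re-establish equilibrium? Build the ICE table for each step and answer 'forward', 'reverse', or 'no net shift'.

Direction: reverse

Q₀ = 3.7715e+05 vs Keq = 3.4970e+04 ⇒ Q>K, reverse
Step 1:
                  D         B         A         E
  Initial    0.3422      3.18   0.01045     3.758
  Change     0.0288    0.0288    0.0192   -0.0288
  Equil       0.371     3.209   0.02965     3.729
  solve Keq expr → x = -0.009599; check Q = 3.4970e+04
Then add 0.8455 M of E.
Step 2:
                  D         B         A         E
  Initial     0.371     3.209   0.02965     4.575
  Change    0.01246   0.01246  0.008309  -0.01246
  Equil      0.3835     3.221   0.03796     4.562
  solve Keq expr → x = -0.004154; check Q = 3.4970e+04
Then add 1.335 M of E.
Step 3:
                  D         B         A         E
  Initial    0.3835     3.221   0.03796     5.897
  Change    0.01962   0.01962   0.01308  -0.01962
  Equil      0.4031     3.241   0.05104     5.878
  solve Keq expr → x = -0.006539; check Q = 3.4970e+04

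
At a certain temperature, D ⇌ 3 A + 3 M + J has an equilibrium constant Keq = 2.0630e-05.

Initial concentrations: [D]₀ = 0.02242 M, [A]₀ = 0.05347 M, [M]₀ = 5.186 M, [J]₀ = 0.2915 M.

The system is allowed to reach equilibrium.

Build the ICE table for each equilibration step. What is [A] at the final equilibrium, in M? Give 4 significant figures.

Q₀ = 0.2772 vs Keq = 2.0630e-05 ⇒ Q>K, reverse
Step 1:
                  D         A         M         J
  I         0.02242   0.05347     5.186    0.2915
  C         0.01689  -0.05068  -0.05068  -0.01689
  E         0.03931  0.002794     5.135    0.2746
  solve Keq expr → x = -0.01689; check Q = 2.0630e-05

[A]_eq = 0.002794 M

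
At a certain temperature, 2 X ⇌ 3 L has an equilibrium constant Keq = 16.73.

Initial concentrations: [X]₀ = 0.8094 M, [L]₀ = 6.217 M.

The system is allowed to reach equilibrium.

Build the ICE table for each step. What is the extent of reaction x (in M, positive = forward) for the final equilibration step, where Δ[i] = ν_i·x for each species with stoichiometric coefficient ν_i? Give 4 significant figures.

x = -0.6607 M

Q₀ = 366.8 vs Keq = 16.73 ⇒ Q>K, reverse
Step 1:
                  X         L
  I          0.8094     6.217
  C           1.321    -1.982
  E           2.131     4.235
  solve Keq expr → x = -0.6607; check Q = 16.73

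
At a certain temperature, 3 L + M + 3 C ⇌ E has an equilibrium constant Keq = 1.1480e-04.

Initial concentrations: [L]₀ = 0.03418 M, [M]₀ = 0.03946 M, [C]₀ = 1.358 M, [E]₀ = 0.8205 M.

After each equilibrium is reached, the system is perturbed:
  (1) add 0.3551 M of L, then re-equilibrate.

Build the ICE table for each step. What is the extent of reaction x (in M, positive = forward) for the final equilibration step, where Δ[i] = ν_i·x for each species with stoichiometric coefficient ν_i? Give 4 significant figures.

Q₀ = 2.0792e+05 vs Keq = 1.1480e-04 ⇒ Q>K, reverse
Step 1:
                   L          M          C          E
  init       0.03418    0.03946      1.358     0.8205
  Δ            2.292      0.764      2.292     -0.764
  eq           2.326     0.8035       3.65    0.05647
  solve Keq expr → x = -0.764; check Q = 1.1480e-04
Then add 0.3551 M of L.
Step 2:
                   L          M          C          E
  init         2.681     0.8035       3.65    0.05647
  Δ         -0.05708   -0.01903   -0.05708    0.01903
  eq           2.624     0.7845      3.593     0.0755
  solve Keq expr → x = 0.01903; check Q = 1.1480e-04

x = 0.01903 M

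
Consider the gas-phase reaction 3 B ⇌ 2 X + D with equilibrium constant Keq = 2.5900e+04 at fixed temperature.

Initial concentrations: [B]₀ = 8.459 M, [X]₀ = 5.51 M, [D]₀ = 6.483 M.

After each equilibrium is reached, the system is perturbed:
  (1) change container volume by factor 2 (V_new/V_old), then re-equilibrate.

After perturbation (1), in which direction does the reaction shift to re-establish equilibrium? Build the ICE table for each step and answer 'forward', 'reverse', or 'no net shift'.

Direction: no net shift

Q₀ = 0.3252 vs Keq = 2.5900e+04 ⇒ Q<K, forward
Step 1:
                  B         X         D
  I           8.459      5.51     6.483
  C          -8.111     5.407     2.704
  E          0.3484     10.92     9.187
  solve Keq expr → x = 2.704; check Q = 2.5900e+04
Then change container volume by factor 2 (V_new/V_old).
Step 2:
                  B         X         D
  I          0.1742     5.459     4.593
  C               0         0         0
  E          0.1742     5.459     4.593
  solve Keq expr → x = 0; check Q = 2.5900e+04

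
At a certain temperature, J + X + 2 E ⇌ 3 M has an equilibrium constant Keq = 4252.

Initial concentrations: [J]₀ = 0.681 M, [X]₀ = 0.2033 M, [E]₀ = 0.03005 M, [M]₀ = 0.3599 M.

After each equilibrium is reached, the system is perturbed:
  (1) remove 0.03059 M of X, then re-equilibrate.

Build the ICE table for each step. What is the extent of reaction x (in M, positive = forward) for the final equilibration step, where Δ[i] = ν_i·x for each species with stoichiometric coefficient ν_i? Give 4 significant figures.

x = -4.2788e-04 M

Q₀ = 372.9 vs Keq = 4252 ⇒ Q<K, forward
Step 1:
                  J         X         E         M
  Initial     0.681    0.2033   0.03005    0.3599
  Change  -0.009853 -0.009853  -0.01971   0.02956
  Equil      0.6711    0.1934   0.01034    0.3895
  solve Keq expr → x = 0.009853; check Q = 4252
Then remove 0.03059 M of X.
Step 2:
                  J         X         E         M
  Initial    0.6711    0.1629   0.01034    0.3895
  Change  4.2788e-04 4.2788e-04 8.5576e-04 -0.001284
  Equil      0.6716    0.1633    0.0112    0.3882
  solve Keq expr → x = -4.2788e-04; check Q = 4252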